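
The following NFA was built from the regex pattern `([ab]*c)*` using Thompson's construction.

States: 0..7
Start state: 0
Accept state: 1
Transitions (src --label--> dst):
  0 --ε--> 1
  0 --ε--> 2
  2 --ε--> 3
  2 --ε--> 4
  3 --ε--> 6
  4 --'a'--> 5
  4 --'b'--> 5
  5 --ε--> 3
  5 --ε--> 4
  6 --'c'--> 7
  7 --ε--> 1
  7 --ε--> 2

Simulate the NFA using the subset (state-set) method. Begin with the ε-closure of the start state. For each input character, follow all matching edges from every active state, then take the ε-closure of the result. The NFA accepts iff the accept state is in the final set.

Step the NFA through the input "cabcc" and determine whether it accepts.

Answer: ACCEPT

Derivation:
start: ε-closure({0}) = {0,1,2,3,4,6}
'c' @ 1: {1,2,3,4,6,7}  (accept∈set)
'a' @ 2: {3,4,5,6}
'b' @ 3: {3,4,5,6}
'c' @ 4: {1,2,3,4,6,7}  (accept∈set)
'c' @ 5: {1,2,3,4,6,7}  (accept∈set)
end set {1,2,3,4,6,7} — state 1 in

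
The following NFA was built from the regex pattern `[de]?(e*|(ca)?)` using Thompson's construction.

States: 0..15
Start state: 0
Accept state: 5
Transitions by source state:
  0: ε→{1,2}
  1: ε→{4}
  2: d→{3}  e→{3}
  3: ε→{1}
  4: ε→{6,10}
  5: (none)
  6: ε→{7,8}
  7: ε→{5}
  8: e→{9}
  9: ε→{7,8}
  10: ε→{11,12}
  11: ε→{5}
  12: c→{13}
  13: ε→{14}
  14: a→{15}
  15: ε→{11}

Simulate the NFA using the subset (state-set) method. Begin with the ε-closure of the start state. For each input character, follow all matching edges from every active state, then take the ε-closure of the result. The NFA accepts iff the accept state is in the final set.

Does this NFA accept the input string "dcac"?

Answer: REJECT

Derivation:
S₀ = ε-closure({0}) = {0,1,2,4,5,6,7,8,10,11,12}
'd' @ 1: {1,3,4,5,6,7,8,10,11,12}  [accepting]
'c' @ 2: {13,14}
'a' @ 3: {5,11,15}  [accepting]
'c' @ 4: {}  — dead — no transitions
after full input: {}  (accept=5 not in)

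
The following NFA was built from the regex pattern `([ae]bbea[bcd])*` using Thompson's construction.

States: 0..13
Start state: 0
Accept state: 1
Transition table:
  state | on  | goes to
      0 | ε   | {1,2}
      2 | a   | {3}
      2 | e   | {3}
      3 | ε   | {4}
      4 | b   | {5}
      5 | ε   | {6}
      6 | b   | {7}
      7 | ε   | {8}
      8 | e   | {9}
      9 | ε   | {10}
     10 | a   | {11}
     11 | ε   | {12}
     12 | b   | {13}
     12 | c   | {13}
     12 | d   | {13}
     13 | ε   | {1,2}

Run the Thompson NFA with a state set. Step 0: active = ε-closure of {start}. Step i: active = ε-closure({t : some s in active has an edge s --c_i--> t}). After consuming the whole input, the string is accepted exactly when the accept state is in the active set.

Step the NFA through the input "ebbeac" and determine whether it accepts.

Answer: ACCEPT

Trace:
start: ε-closure({0}) = {0,1,2}
'e' @ 1: {3,4}
'b' @ 2: {5,6}
'b' @ 3: {7,8}
'e' @ 4: {9,10}
'a' @ 5: {11,12}
'c' @ 6: {1,2,13}  (accept∈set)
end set {1,2,13} — state 1 in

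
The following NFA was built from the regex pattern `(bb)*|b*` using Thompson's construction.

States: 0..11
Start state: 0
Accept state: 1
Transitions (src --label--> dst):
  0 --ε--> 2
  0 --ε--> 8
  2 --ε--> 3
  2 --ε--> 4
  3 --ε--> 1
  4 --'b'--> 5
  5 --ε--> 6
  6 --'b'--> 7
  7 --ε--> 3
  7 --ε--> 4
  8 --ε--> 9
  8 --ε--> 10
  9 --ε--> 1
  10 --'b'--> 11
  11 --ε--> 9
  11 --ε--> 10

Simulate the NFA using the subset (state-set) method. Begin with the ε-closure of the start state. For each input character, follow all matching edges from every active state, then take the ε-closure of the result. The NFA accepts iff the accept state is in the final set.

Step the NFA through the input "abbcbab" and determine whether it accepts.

initial (ε-close {0}): {0,1,2,3,4,8,9,10}
'a' @ 1: {}  — dead — no transitions
rest 'bbcbab' ignored (set empty)
after full input: {}  (accept=1 not in)

Answer: REJECT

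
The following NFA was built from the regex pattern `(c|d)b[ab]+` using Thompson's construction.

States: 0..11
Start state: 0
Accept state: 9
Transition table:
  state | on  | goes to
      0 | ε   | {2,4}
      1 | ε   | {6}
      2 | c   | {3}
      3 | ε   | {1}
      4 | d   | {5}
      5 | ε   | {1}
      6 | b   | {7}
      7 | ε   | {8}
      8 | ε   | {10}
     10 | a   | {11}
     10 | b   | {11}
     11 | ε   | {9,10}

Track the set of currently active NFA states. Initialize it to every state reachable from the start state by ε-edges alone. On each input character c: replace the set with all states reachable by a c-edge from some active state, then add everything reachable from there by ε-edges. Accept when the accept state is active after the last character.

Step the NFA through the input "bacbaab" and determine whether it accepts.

initial (ε-close {0}): {0,2,4}
'b' @ 1: {}  — dead — no transitions
rest 'acbaab' ignored (set empty)
end set {} — state 9 not in

Answer: REJECT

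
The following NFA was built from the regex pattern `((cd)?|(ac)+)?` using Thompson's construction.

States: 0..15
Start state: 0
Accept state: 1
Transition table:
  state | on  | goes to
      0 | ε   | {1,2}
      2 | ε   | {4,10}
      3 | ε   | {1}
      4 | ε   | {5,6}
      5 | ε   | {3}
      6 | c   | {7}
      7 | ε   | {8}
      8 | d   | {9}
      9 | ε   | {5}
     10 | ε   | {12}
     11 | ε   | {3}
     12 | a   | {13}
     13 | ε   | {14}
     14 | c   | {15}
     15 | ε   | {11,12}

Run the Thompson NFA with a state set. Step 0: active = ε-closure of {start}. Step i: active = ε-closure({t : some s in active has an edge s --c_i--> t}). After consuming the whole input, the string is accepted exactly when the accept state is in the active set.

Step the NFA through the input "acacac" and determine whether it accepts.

Answer: ACCEPT

Derivation:
start: ε-closure({0}) = {0,1,2,3,4,5,6,10,12}
'a' @ 1: {13,14}
'c' @ 2: {1,3,11,12,15}  (accept∈set)
'a' @ 3: {13,14}
'c' @ 4: {1,3,11,12,15}  (accept∈set)
'a' @ 5: {13,14}
'c' @ 6: {1,3,11,12,15}  (accept∈set)
end set {1,3,11,12,15} — state 1 in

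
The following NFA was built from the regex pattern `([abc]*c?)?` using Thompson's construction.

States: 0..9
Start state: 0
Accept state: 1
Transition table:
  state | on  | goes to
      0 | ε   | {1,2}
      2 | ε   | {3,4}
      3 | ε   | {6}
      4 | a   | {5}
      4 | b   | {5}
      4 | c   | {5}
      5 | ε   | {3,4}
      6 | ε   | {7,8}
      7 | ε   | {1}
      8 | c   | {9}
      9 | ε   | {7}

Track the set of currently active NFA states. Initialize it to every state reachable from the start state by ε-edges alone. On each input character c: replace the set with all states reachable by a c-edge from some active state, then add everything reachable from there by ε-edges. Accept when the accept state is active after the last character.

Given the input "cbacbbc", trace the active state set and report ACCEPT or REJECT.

S₀ = ε-closure({0}) = {0,1,2,3,4,6,7,8}
'c' @ 1: {1,3,4,5,6,7,8,9}  ✓accept
'b' @ 2: {1,3,4,5,6,7,8}  ✓accept
'a' @ 3: {1,3,4,5,6,7,8}  ✓accept
'c' @ 4: {1,3,4,5,6,7,8,9}  ✓accept
'b' @ 5: {1,3,4,5,6,7,8}  ✓accept
'b' @ 6: {1,3,4,5,6,7,8}  ✓accept
'c' @ 7: {1,3,4,5,6,7,8,9}  ✓accept
after full input: {1,3,4,5,6,7,8,9}  (accept=1 in)

Answer: ACCEPT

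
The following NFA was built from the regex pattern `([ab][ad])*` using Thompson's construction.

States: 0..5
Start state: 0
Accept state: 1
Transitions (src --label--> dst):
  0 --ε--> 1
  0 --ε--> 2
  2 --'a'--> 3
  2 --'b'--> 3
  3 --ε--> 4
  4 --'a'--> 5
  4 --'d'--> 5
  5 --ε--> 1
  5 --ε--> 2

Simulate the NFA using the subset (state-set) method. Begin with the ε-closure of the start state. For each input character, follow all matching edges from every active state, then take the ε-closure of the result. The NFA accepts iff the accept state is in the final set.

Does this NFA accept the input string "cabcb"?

start: ε-closure({0}) = {0,1,2}
'c' @ 1: {}  — no active states
rest 'abcb' ignored (set empty)
end set {} — state 1 not in

Answer: REJECT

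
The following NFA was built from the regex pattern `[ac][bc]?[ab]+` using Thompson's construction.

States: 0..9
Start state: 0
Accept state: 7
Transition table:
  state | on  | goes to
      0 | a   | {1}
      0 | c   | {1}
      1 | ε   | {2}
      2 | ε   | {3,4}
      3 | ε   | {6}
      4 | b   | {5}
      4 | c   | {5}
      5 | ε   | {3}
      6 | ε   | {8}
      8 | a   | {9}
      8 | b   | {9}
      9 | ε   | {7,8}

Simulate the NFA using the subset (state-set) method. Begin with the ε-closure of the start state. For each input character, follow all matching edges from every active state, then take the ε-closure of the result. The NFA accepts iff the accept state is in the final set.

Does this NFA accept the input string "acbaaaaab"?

Answer: ACCEPT

Derivation:
initial (ε-close {0}): {0}
'a' @ 1: {1,2,3,4,6,8}
'c' @ 2: {3,5,6,8}
'b' @ 3: {7,8,9}  ✓accept
'a' @ 4: {7,8,9}  ✓accept
'a' @ 5: {7,8,9}  ✓accept
'a' @ 6: {7,8,9}  ✓accept
'a' @ 7: {7,8,9}  ✓accept
'a' @ 8: {7,8,9}  ✓accept
'b' @ 9: {7,8,9}  ✓accept
after full input: {7,8,9}  (accept=7 in)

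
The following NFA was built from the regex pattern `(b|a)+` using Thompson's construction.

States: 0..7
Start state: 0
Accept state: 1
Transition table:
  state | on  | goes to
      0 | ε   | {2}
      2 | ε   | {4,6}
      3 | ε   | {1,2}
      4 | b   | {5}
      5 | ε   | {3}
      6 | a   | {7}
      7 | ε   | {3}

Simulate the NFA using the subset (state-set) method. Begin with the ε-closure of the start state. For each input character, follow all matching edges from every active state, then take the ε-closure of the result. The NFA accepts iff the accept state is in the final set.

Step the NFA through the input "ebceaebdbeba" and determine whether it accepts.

start: ε-closure({0}) = {0,2,4,6}
'e' @ 1: {}  — dead — no transitions
rest 'bceaebdbeba' ignored (set empty)
end set {} — state 1 not in

Answer: REJECT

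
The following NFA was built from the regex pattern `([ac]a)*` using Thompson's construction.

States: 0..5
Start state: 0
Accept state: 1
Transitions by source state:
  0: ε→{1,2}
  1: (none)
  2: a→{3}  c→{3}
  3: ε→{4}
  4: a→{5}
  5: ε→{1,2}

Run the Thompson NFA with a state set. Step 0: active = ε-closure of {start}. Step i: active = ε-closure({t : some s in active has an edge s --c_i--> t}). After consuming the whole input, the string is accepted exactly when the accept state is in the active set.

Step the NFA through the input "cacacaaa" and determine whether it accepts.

S₀ = ε-closure({0}) = {0,1,2}
'c' @ 1: {3,4}
'a' @ 2: {1,2,5}  [accepting]
'c' @ 3: {3,4}
'a' @ 4: {1,2,5}  [accepting]
'c' @ 5: {3,4}
'a' @ 6: {1,2,5}  [accepting]
'a' @ 7: {3,4}
'a' @ 8: {1,2,5}  [accepting]
after full input: {1,2,5}  (accept=1 in)

Answer: ACCEPT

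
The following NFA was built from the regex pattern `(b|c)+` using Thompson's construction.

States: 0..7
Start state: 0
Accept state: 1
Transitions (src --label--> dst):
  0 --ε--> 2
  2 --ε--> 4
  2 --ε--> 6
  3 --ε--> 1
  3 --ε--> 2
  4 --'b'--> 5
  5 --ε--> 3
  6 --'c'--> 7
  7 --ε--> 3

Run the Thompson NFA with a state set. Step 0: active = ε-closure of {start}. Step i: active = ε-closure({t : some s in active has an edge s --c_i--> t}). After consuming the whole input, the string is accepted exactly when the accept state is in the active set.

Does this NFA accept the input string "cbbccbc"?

Answer: ACCEPT

Steps:
initial (ε-close {0}): {0,2,4,6}
'c' @ 1: {1,2,3,4,6,7}  ✓accept
'b' @ 2: {1,2,3,4,5,6}  ✓accept
'b' @ 3: {1,2,3,4,5,6}  ✓accept
'c' @ 4: {1,2,3,4,6,7}  ✓accept
'c' @ 5: {1,2,3,4,6,7}  ✓accept
'b' @ 6: {1,2,3,4,5,6}  ✓accept
'c' @ 7: {1,2,3,4,6,7}  ✓accept
after full input: {1,2,3,4,6,7}  (accept=1 in)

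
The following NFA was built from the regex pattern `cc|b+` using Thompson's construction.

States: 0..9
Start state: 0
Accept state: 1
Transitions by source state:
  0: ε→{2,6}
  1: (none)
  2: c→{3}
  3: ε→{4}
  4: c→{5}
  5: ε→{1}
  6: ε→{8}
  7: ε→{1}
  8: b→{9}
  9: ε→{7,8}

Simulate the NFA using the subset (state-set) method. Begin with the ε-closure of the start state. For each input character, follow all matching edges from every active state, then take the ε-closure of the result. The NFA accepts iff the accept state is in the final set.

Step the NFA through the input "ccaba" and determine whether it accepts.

Answer: REJECT

Trace:
initial (ε-close {0}): {0,2,6,8}
'c' @ 1: {3,4}
'c' @ 2: {1,5}  [accepting]
'a' @ 3: {}  — no active states
rest 'ba' ignored (set empty)
after full input: {}  (accept=1 not in)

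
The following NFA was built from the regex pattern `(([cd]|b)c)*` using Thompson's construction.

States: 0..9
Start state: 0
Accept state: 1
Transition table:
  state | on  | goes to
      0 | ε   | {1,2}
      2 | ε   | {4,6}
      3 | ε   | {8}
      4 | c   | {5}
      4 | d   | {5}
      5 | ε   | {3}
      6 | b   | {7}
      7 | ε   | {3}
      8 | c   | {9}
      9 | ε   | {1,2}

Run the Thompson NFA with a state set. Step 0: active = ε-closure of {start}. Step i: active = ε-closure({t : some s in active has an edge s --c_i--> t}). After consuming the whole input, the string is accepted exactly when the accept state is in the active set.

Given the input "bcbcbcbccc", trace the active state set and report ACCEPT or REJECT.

initial (ε-close {0}): {0,1,2,4,6}
'b' @ 1: {3,7,8}
'c' @ 2: {1,2,4,6,9}  (accept∈set)
'b' @ 3: {3,7,8}
'c' @ 4: {1,2,4,6,9}  (accept∈set)
'b' @ 5: {3,7,8}
'c' @ 6: {1,2,4,6,9}  (accept∈set)
'b' @ 7: {3,7,8}
'c' @ 8: {1,2,4,6,9}  (accept∈set)
'c' @ 9: {3,5,8}
'c' @ 10: {1,2,4,6,9}  (accept∈set)
after full input: {1,2,4,6,9}  (accept=1 in)

Answer: ACCEPT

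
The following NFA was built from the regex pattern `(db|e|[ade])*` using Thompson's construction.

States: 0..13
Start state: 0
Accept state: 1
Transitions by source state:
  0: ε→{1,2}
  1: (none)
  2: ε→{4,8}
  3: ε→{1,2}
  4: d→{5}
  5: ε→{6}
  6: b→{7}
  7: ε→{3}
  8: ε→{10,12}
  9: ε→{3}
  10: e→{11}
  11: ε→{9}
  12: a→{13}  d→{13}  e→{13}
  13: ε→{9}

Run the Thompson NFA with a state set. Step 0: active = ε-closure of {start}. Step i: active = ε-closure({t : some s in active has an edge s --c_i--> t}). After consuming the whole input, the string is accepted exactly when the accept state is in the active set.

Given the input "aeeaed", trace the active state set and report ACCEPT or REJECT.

start: ε-closure({0}) = {0,1,2,4,8,10,12}
'a' @ 1: {1,2,3,4,8,9,10,12,13}  ✓accept
'e' @ 2: {1,2,3,4,8,9,10,11,12,13}  ✓accept
'e' @ 3: {1,2,3,4,8,9,10,11,12,13}  ✓accept
'a' @ 4: {1,2,3,4,8,9,10,12,13}  ✓accept
'e' @ 5: {1,2,3,4,8,9,10,11,12,13}  ✓accept
'd' @ 6: {1,2,3,4,5,6,8,9,10,12,13}  ✓accept
end set {1,2,3,4,5,6,8,9,10,12,13} — state 1 in

Answer: ACCEPT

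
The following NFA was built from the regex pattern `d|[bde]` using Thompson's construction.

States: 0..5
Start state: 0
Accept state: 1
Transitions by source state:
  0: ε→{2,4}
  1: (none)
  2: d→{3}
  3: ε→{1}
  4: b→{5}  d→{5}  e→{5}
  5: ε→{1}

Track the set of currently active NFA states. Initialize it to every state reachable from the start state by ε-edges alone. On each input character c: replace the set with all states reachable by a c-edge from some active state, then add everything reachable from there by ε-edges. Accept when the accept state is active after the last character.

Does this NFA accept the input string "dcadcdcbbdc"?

start: ε-closure({0}) = {0,2,4}
'd' @ 1: {1,3,5}  [accepting]
'c' @ 2: {}  — dead — no transitions
rest 'adcdcbbdc' ignored (set empty)
after full input: {}  (accept=1 not in)

Answer: REJECT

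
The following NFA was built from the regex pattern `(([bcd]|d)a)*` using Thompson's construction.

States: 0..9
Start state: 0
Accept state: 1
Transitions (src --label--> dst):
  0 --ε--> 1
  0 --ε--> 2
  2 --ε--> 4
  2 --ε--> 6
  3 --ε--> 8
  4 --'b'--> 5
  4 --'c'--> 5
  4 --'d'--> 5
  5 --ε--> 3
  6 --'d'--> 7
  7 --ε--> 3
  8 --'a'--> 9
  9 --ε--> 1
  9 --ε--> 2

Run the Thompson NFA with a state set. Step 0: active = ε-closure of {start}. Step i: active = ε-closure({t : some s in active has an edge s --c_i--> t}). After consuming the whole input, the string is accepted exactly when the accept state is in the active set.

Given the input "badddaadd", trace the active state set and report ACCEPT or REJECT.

initial (ε-close {0}): {0,1,2,4,6}
'b' @ 1: {3,5,8}
'a' @ 2: {1,2,4,6,9}  [accepting]
'd' @ 3: {3,5,7,8}
'd' @ 4: {}  — dead — no transitions
rest 'daadd' ignored (set empty)
end set {} — state 1 not in

Answer: REJECT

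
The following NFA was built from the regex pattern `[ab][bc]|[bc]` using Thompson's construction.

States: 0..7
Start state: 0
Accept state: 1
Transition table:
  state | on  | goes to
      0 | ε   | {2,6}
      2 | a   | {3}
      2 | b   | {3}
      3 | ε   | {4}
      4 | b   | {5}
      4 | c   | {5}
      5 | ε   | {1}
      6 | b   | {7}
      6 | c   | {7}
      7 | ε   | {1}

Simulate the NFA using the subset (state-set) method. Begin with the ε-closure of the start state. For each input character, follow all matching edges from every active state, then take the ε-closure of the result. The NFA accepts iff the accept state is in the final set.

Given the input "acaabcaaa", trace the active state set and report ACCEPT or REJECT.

initial (ε-close {0}): {0,2,6}
'a' @ 1: {3,4}
'c' @ 2: {1,5}  (accept∈set)
'a' @ 3: {}  — state set empty
rest 'abcaaa' ignored (set empty)
final: {}; accept 1 not in set

Answer: REJECT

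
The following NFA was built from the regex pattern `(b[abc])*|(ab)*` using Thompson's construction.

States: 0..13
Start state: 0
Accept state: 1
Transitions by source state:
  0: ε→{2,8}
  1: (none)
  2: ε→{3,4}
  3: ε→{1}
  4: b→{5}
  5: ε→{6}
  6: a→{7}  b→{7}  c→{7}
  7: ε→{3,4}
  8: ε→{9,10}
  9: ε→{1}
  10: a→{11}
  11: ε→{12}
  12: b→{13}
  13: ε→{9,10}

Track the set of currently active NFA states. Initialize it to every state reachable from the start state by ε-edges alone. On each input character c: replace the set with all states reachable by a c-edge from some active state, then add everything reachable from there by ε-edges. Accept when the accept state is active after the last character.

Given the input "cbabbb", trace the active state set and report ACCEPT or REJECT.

start: ε-closure({0}) = {0,1,2,3,4,8,9,10}
'c' @ 1: {}  — no active states
rest 'babbb' ignored (set empty)
end set {} — state 1 not in

Answer: REJECT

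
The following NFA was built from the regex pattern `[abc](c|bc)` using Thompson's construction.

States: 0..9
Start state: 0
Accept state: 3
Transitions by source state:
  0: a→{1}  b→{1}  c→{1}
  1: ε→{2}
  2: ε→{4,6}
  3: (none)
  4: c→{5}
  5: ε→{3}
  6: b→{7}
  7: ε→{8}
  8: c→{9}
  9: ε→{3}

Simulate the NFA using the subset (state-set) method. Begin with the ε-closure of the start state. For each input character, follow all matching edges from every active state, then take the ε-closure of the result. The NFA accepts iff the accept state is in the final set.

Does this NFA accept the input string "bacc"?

Answer: REJECT

Trace:
initial (ε-close {0}): {0}
'b' @ 1: {1,2,4,6}
'a' @ 2: {}  — no active states
rest 'cc' ignored (set empty)
final: {}; accept 3 not in set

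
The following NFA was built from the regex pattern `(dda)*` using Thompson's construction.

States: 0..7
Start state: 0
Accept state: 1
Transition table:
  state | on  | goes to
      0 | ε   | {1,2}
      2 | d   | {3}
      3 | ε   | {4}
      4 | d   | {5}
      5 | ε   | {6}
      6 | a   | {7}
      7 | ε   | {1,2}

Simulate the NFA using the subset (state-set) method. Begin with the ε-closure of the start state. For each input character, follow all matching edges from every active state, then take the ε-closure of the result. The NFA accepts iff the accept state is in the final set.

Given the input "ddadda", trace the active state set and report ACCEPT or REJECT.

initial (ε-close {0}): {0,1,2}
'd' @ 1: {3,4}
'd' @ 2: {5,6}
'a' @ 3: {1,2,7}  ✓accept
'd' @ 4: {3,4}
'd' @ 5: {5,6}
'a' @ 6: {1,2,7}  ✓accept
final: {1,2,7}; accept 1 in set

Answer: ACCEPT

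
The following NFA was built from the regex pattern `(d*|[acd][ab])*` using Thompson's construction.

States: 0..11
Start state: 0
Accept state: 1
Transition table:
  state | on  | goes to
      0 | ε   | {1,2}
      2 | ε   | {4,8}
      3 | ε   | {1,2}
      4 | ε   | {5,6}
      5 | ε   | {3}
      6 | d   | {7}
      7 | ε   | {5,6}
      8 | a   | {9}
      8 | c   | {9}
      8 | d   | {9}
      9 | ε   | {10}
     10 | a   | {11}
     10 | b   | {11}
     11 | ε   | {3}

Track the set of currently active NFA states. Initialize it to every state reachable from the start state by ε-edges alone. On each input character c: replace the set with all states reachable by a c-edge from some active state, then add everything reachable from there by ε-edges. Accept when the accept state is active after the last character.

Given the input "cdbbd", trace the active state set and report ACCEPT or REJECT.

Answer: REJECT

Steps:
S₀ = ε-closure({0}) = {0,1,2,3,4,5,6,8}
'c' @ 1: {9,10}
'd' @ 2: {}  — state set empty
rest 'bbd' ignored (set empty)
after full input: {}  (accept=1 not in)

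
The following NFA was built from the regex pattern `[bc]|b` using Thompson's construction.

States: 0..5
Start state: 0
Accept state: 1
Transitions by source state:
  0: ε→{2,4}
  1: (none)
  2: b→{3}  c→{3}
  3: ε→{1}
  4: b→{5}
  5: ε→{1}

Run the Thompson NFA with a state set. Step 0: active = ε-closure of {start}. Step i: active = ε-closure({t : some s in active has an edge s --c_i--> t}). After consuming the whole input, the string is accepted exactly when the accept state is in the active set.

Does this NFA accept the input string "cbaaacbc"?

S₀ = ε-closure({0}) = {0,2,4}
'c' @ 1: {1,3}  ✓accept
'b' @ 2: {}  — state set empty
rest 'aaacbc' ignored (set empty)
after full input: {}  (accept=1 not in)

Answer: REJECT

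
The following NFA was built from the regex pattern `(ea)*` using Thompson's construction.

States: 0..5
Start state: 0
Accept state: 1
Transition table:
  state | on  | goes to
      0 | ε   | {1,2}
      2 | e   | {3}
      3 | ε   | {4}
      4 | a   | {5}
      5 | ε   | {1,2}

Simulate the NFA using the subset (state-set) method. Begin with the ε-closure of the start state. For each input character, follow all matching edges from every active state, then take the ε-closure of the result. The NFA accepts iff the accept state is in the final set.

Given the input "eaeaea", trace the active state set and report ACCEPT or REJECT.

Answer: ACCEPT

Derivation:
S₀ = ε-closure({0}) = {0,1,2}
'e' @ 1: {3,4}
'a' @ 2: {1,2,5}  (accept∈set)
'e' @ 3: {3,4}
'a' @ 4: {1,2,5}  (accept∈set)
'e' @ 5: {3,4}
'a' @ 6: {1,2,5}  (accept∈set)
final: {1,2,5}; accept 1 in set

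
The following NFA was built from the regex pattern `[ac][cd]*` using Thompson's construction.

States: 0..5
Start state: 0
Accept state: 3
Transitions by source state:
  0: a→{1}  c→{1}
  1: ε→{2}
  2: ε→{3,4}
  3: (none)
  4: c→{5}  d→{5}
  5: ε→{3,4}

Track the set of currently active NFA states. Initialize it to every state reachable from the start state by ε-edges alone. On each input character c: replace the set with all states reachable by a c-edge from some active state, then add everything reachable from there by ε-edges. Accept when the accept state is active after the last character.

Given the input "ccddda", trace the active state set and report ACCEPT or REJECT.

Answer: REJECT

Derivation:
start: ε-closure({0}) = {0}
'c' @ 1: {1,2,3,4}  (accept∈set)
'c' @ 2: {3,4,5}  (accept∈set)
'd' @ 3: {3,4,5}  (accept∈set)
'd' @ 4: {3,4,5}  (accept∈set)
'd' @ 5: {3,4,5}  (accept∈set)
'a' @ 6: {}  — no active states
after full input: {}  (accept=3 not in)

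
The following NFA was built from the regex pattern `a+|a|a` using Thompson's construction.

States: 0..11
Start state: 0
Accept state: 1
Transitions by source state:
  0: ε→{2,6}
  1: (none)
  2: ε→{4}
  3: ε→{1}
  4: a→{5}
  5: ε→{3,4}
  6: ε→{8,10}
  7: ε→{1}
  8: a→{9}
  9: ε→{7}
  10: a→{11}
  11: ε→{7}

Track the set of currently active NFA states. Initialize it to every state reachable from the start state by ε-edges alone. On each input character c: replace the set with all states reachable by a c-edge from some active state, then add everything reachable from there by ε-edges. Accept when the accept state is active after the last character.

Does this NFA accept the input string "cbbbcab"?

Answer: REJECT

Derivation:
start: ε-closure({0}) = {0,2,4,6,8,10}
'c' @ 1: {}  — dead — no transitions
rest 'bbbcab' ignored (set empty)
end set {} — state 1 not in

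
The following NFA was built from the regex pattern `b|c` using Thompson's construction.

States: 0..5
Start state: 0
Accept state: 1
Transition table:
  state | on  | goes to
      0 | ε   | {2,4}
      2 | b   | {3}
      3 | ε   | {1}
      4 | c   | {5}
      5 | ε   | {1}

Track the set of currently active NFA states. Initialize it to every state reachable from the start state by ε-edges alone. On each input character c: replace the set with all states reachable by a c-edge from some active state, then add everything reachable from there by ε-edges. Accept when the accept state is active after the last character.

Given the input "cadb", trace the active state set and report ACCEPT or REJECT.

Answer: REJECT

Steps:
S₀ = ε-closure({0}) = {0,2,4}
'c' @ 1: {1,5}  (accept∈set)
'a' @ 2: {}  — no active states
rest 'db' ignored (set empty)
end set {} — state 1 not in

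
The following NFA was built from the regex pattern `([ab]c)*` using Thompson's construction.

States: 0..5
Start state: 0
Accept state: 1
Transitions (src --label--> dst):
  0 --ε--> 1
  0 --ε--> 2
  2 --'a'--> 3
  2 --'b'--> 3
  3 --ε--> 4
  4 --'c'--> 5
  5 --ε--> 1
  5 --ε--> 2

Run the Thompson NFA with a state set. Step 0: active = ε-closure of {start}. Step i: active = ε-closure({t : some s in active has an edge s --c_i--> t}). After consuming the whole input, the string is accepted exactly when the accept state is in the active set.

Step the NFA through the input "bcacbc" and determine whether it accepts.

S₀ = ε-closure({0}) = {0,1,2}
'b' @ 1: {3,4}
'c' @ 2: {1,2,5}  ✓accept
'a' @ 3: {3,4}
'c' @ 4: {1,2,5}  ✓accept
'b' @ 5: {3,4}
'c' @ 6: {1,2,5}  ✓accept
final: {1,2,5}; accept 1 in set

Answer: ACCEPT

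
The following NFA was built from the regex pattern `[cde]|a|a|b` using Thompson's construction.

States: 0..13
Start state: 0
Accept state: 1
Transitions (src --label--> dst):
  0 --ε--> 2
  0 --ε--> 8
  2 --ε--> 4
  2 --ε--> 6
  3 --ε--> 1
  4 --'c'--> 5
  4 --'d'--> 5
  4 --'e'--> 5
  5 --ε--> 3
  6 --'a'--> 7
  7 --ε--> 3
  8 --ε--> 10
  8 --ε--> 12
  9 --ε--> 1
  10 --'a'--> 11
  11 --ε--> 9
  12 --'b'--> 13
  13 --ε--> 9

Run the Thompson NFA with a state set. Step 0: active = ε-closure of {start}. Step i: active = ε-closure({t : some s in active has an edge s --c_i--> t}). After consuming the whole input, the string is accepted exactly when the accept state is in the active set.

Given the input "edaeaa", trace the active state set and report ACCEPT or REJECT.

Answer: REJECT

Steps:
start: ε-closure({0}) = {0,2,4,6,8,10,12}
'e' @ 1: {1,3,5}  [accepting]
'd' @ 2: {}  — no active states
rest 'aeaa' ignored (set empty)
final: {}; accept 1 not in set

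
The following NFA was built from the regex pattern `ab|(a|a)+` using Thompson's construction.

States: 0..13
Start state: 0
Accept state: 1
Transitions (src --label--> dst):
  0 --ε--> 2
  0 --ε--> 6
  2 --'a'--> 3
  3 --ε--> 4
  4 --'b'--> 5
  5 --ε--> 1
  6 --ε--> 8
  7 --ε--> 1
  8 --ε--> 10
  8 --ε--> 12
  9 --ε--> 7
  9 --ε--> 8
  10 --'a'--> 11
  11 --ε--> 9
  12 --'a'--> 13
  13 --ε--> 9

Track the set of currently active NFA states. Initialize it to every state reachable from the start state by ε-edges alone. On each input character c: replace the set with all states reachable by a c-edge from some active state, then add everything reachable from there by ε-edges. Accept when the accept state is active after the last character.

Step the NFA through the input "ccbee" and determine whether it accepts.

Answer: REJECT

Derivation:
initial (ε-close {0}): {0,2,6,8,10,12}
'c' @ 1: {}  — dead — no transitions
rest 'cbee' ignored (set empty)
end set {} — state 1 not in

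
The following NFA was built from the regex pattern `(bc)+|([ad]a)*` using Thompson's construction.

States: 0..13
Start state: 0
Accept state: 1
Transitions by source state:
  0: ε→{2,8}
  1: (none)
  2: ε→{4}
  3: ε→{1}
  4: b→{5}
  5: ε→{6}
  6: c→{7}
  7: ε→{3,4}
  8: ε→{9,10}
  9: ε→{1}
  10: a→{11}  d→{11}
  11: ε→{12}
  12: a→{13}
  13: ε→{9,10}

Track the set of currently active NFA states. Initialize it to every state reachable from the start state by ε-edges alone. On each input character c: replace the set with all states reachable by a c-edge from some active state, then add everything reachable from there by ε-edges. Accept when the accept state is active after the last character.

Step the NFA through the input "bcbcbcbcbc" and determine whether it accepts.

S₀ = ε-closure({0}) = {0,1,2,4,8,9,10}
'b' @ 1: {5,6}
'c' @ 2: {1,3,4,7}  [accepting]
'b' @ 3: {5,6}
'c' @ 4: {1,3,4,7}  [accepting]
'b' @ 5: {5,6}
'c' @ 6: {1,3,4,7}  [accepting]
'b' @ 7: {5,6}
'c' @ 8: {1,3,4,7}  [accepting]
'b' @ 9: {5,6}
'c' @ 10: {1,3,4,7}  [accepting]
end set {1,3,4,7} — state 1 in

Answer: ACCEPT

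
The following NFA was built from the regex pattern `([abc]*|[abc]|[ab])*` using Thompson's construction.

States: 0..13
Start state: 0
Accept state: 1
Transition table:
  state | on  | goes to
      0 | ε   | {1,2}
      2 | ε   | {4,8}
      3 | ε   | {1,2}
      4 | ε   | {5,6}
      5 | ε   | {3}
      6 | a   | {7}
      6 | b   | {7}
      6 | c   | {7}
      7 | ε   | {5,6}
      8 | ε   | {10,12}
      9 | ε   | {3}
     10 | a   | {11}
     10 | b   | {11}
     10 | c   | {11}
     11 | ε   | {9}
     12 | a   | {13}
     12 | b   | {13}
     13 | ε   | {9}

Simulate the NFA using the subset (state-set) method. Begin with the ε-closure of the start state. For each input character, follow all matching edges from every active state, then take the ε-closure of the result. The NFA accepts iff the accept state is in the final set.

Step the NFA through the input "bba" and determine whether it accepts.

initial (ε-close {0}): {0,1,2,3,4,5,6,8,10,12}
'b' @ 1: {1,2,3,4,5,6,7,8,9,10,11,12,13}  ✓accept
'b' @ 2: {1,2,3,4,5,6,7,8,9,10,11,12,13}  ✓accept
'a' @ 3: {1,2,3,4,5,6,7,8,9,10,11,12,13}  ✓accept
final: {1,2,3,4,5,6,7,8,9,10,11,12,13}; accept 1 in set

Answer: ACCEPT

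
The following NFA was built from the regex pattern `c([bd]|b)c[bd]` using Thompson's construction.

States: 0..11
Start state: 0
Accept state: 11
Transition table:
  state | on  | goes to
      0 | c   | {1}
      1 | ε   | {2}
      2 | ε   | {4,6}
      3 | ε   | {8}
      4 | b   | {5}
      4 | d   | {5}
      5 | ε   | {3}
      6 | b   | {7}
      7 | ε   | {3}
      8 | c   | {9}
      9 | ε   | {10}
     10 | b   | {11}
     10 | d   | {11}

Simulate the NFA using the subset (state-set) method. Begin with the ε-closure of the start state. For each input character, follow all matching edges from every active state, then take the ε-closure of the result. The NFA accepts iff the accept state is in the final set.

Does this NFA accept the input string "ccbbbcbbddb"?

Answer: REJECT

Derivation:
S₀ = ε-closure({0}) = {0}
'c' @ 1: {1,2,4,6}
'c' @ 2: {}  — dead — no transitions
rest 'bbbcbbddb' ignored (set empty)
end set {} — state 11 not in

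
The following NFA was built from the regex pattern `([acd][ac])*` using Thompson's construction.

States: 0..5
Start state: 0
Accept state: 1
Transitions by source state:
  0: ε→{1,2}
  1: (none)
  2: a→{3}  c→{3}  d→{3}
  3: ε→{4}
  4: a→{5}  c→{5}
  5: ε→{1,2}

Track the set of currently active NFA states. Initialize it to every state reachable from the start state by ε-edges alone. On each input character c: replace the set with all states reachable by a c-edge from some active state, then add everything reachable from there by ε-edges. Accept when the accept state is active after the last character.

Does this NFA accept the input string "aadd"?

Answer: REJECT

Trace:
S₀ = ε-closure({0}) = {0,1,2}
'a' @ 1: {3,4}
'a' @ 2: {1,2,5}  (accept∈set)
'd' @ 3: {3,4}
'd' @ 4: {}  — state set empty
after full input: {}  (accept=1 not in)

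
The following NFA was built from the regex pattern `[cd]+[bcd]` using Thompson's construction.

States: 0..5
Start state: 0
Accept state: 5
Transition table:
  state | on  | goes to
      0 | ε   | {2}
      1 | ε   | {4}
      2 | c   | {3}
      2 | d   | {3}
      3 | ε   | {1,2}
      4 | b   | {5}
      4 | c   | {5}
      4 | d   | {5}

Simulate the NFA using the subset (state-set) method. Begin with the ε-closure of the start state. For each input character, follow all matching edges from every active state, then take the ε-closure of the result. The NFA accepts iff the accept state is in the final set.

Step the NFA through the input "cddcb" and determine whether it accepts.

Answer: ACCEPT

Trace:
start: ε-closure({0}) = {0,2}
'c' @ 1: {1,2,3,4}
'd' @ 2: {1,2,3,4,5}  (accept∈set)
'd' @ 3: {1,2,3,4,5}  (accept∈set)
'c' @ 4: {1,2,3,4,5}  (accept∈set)
'b' @ 5: {5}  (accept∈set)
after full input: {5}  (accept=5 in)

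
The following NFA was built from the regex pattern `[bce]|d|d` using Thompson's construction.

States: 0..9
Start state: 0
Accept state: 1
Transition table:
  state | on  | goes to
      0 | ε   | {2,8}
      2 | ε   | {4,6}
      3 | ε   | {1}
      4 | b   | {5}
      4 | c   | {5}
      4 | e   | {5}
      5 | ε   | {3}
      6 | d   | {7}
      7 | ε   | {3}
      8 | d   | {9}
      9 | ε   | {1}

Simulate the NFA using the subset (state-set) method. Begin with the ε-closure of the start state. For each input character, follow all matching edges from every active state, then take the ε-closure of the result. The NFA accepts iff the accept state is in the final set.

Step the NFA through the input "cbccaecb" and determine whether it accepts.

S₀ = ε-closure({0}) = {0,2,4,6,8}
'c' @ 1: {1,3,5}  ✓accept
'b' @ 2: {}  — dead — no transitions
rest 'ccaecb' ignored (set empty)
after full input: {}  (accept=1 not in)

Answer: REJECT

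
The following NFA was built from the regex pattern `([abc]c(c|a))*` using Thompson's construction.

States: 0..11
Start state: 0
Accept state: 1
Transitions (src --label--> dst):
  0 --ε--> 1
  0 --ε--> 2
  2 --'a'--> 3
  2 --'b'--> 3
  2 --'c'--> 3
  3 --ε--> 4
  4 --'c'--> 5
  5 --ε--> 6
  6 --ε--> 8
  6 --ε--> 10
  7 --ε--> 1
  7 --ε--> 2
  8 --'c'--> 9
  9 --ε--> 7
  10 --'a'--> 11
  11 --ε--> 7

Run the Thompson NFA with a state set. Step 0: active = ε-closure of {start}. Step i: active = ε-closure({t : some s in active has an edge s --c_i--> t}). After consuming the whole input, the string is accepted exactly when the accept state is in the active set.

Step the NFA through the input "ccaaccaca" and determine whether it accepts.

Answer: ACCEPT

Trace:
initial (ε-close {0}): {0,1,2}
'c' @ 1: {3,4}
'c' @ 2: {5,6,8,10}
'a' @ 3: {1,2,7,11}  (accept∈set)
'a' @ 4: {3,4}
'c' @ 5: {5,6,8,10}
'c' @ 6: {1,2,7,9}  (accept∈set)
'a' @ 7: {3,4}
'c' @ 8: {5,6,8,10}
'a' @ 9: {1,2,7,11}  (accept∈set)
after full input: {1,2,7,11}  (accept=1 in)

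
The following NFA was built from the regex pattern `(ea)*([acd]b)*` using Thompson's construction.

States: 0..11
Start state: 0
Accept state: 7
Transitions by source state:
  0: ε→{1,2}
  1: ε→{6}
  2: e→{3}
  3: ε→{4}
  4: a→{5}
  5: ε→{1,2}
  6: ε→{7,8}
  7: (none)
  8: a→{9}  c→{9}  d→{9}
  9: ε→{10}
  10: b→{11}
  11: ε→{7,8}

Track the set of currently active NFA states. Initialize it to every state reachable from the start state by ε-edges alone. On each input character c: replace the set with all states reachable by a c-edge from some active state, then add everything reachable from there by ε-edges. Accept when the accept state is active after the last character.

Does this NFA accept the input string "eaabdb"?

initial (ε-close {0}): {0,1,2,6,7,8}
'e' @ 1: {3,4}
'a' @ 2: {1,2,5,6,7,8}  ✓accept
'a' @ 3: {9,10}
'b' @ 4: {7,8,11}  ✓accept
'd' @ 5: {9,10}
'b' @ 6: {7,8,11}  ✓accept
final: {7,8,11}; accept 7 in set

Answer: ACCEPT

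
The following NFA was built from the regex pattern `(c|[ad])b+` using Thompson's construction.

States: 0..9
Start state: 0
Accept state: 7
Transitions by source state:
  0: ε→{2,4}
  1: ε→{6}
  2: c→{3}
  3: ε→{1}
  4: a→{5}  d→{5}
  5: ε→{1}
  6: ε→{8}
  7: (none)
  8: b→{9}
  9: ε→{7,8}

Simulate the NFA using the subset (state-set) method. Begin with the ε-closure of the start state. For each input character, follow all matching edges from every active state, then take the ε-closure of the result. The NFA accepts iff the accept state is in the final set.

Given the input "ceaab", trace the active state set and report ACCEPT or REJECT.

initial (ε-close {0}): {0,2,4}
'c' @ 1: {1,3,6,8}
'e' @ 2: {}  — no active states
rest 'aab' ignored (set empty)
end set {} — state 7 not in

Answer: REJECT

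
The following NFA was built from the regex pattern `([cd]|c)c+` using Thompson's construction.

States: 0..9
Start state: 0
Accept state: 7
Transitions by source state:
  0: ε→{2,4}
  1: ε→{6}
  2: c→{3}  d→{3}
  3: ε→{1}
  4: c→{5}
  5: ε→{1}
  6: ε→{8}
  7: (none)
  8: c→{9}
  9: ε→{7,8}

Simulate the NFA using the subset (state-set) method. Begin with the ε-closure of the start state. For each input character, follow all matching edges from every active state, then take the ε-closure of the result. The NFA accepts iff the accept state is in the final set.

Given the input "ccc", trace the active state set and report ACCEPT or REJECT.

S₀ = ε-closure({0}) = {0,2,4}
'c' @ 1: {1,3,5,6,8}
'c' @ 2: {7,8,9}  (accept∈set)
'c' @ 3: {7,8,9}  (accept∈set)
after full input: {7,8,9}  (accept=7 in)

Answer: ACCEPT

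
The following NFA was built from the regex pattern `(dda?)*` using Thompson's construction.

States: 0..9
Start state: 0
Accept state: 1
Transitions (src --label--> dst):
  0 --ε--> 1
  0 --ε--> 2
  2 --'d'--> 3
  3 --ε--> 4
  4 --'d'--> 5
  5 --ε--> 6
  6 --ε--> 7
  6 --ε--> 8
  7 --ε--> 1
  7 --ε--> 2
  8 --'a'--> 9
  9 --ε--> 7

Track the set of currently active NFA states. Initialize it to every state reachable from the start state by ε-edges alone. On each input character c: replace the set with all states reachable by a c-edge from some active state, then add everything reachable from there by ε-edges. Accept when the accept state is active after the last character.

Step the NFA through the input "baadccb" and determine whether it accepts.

initial (ε-close {0}): {0,1,2}
'b' @ 1: {}  — dead — no transitions
rest 'aadccb' ignored (set empty)
end set {} — state 1 not in

Answer: REJECT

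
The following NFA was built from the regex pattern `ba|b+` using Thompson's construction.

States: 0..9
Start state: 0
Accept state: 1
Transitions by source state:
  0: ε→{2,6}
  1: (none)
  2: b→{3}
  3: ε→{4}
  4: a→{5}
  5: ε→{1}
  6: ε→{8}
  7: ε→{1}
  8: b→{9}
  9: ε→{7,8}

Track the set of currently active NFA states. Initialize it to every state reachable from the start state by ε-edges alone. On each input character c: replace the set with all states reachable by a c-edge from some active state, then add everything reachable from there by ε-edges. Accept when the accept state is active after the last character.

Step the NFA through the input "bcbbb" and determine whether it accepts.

Answer: REJECT

Trace:
start: ε-closure({0}) = {0,2,6,8}
'b' @ 1: {1,3,4,7,8,9}  ✓accept
'c' @ 2: {}  — state set empty
rest 'bbb' ignored (set empty)
final: {}; accept 1 not in set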